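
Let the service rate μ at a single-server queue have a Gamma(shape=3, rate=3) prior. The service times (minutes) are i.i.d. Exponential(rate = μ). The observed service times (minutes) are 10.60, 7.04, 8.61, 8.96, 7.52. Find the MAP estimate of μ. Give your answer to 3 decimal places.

μ̂_MAP = 0.153

The Exponential(rate=μ) likelihood is ∝ μ^n e^(−μΣtᵢ). Here n = 5 and Σtᵢ = 10.60 + 7.04 + 8.61 + 8.96 + 7.52 = 42.73.
Posterior ∝ μ^2e^(−3μ) · μ^5e^(−42.73μ) = μ^7e^(−45.73μ), i.e. Gamma(8, 45.73).
Mode = (a−1)/b = 7/45.73 ≈ 0.153.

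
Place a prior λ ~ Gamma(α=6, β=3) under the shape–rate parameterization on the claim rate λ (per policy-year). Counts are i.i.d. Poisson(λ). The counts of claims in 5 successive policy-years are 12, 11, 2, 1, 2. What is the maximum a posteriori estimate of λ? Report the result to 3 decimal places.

Σxᵢ = 12+11+2+1+2 = 28, with n = 5.
Posterior ∝ λ^5e^(−3λ) · λ^28e^(−5λ) = λ^33e^(−8λ), i.e. Gamma(shape=34, rate=8).
The mode of a Gamma(a, b) with a ≥ 1 (shape–rate) is (a−1)/b = 33/8 ≈ 4.125.

λ̂_MAP = 4.125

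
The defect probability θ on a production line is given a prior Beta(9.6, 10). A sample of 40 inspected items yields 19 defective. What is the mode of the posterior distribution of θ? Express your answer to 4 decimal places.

θ̂_MAP = 0.4792

Prior: Beta(9.6, 10).
Data: 19 successes in 40 trials. The binomial likelihood contributes θ^19(1−θ)^21, so the posterior is Beta(9.6+19, 10+21) = Beta(28.6, 31).
For Beta(a, b) with a, b > 1 the mode is (a−1)/(a+b−2) = 27.6/57.6 ≈ 0.4792.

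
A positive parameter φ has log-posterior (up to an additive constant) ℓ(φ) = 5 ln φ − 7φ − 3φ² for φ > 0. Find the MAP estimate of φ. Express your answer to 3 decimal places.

φ̂_MAP = 0.500

ℓ'(φ) = 5/φ − 7 − 6φ. Setting this to zero and multiplying by φ: 6φ² + 7φ − 5 = 0.
φ = (−7 + √(7² + 4·6·5)) / (2·6) = (−7 + √169) / 12 = (−7 + 13)/12 = 1/2.
ℓ''(φ) = −5/φ² − 6 < 0, confirming a maximum.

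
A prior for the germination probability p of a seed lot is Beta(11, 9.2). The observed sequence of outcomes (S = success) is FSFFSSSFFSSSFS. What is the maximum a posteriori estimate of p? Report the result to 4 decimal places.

p̂_MAP = 0.5590

Prior: Beta(11, 9.2).
Data: 8 successes in 14 trials (from the sequence). The binomial likelihood contributes p^8(1−p)^6, so the posterior is Beta(11+8, 9.2+6) = Beta(19, 15.2).
For Beta(a, b) with a, b > 1 the mode is (a−1)/(a+b−2) = 18/32.2 ≈ 0.5590.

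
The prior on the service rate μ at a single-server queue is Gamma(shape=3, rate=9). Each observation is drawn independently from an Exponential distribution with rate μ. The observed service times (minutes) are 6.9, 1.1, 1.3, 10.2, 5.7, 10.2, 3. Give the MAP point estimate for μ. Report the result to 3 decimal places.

μ̂_MAP = 0.190

The Exponential(rate=μ) likelihood is ∝ μ^n e^(−μΣtᵢ). Here n = 7 and Σtᵢ = 6.9 + 1.1 + 1.3 + 10.2 + 5.7 + 10.2 + 3 = 38.4.
Posterior ∝ μ^2e^(−9μ) · μ^7e^(−38.4μ) = μ^9e^(−47.4μ), i.e. Gamma(10, 47.4).
Mode = (a−1)/b = 9/47.4 ≈ 0.190.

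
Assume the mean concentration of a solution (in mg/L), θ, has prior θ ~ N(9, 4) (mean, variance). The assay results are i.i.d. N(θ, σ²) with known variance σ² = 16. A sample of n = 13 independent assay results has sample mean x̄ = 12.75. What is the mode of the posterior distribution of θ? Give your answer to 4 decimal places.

n = 13, x̄ = 12.75.
For a Normal prior and Normal likelihood with known variance, the posterior is Normal; its mode equals its mean, the precision-weighted average.
Prior precision 1/σ₀² = 1/4 = 0.25; data precision n/σ² = 13/16 = 0.8125.
θ̂ = (0.25·9 + 0.8125·12.75) / (0.25 + 0.8125) = 12.609375/1.0625 = 807/68 ≈ 11.8676.

θ̂_MAP = 11.8676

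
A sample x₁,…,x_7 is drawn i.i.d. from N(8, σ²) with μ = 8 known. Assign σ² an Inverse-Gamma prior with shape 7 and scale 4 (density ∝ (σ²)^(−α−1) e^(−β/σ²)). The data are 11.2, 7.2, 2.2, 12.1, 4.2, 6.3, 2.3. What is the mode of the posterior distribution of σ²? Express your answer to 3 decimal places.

σ̂²_MAP = 5.180

Sum of squared deviations about the known mean: SS = (11.2−8)² + (7.2−8)² + (2.2−8)² + (12.1−8)² + (4.2−8)² + (6.3−8)² + (2.3−8)² = 111.15.
The Normal likelihood contributes (σ²)^(−n/2) exp(−SS/(2σ²)), so the posterior is Inverse-Gamma(α + n/2, β + SS/2) = Inverse-Gamma(10.5, 59.575).
The mode of Inverse-Gamma(a, b) is b/(a+1) = 59.575/11.5 ≈ 5.180.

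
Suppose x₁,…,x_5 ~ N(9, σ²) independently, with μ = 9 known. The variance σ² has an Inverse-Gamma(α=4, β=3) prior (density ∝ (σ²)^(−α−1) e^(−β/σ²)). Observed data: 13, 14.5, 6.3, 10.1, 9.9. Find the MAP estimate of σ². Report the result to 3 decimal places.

Sum of squared deviations about the known mean: SS = (13−9)² + (14.5−9)² + (6.3−9)² + (10.1−9)² + (9.9−9)² = 55.56.
The Normal likelihood contributes (σ²)^(−n/2) exp(−SS/(2σ²)), so the posterior is Inverse-Gamma(α + n/2, β + SS/2) = Inverse-Gamma(6.5, 30.78).
The mode of Inverse-Gamma(a, b) is b/(a+1) = 30.78/7.5 ≈ 4.104.

σ̂²_MAP = 4.104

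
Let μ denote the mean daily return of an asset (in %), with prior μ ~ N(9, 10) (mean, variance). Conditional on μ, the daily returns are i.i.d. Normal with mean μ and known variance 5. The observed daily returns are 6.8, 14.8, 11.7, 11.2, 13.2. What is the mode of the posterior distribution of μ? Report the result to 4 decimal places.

n = 5; x̄ = (6.8 + 14.8 + 11.7 + 11.2 + 13.2)/5 = 57.7/5 = 11.54.
For a Normal prior and Normal likelihood with known variance, the posterior is Normal; its mode equals its mean, the precision-weighted average.
Prior precision 1/σ₀² = 1/10 = 0.1; data precision n/σ² = 5/5 = 1.
μ̂ = (0.1·9 + 1·11.54) / (0.1 + 1) = 12.44/1.1 = 622/55 ≈ 11.3091.

μ̂_MAP = 11.3091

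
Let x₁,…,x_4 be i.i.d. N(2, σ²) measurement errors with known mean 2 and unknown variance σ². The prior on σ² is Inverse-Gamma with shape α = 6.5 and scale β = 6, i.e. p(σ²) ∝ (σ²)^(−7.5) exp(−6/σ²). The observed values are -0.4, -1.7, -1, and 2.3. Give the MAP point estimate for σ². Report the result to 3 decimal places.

σ̂²_MAP = 2.134

Sum of squared deviations about the known mean: SS = (-0.4−2)² + (-1.7−2)² + (-1−2)² + (2.3−2)² = 28.54.
The Normal likelihood contributes (σ²)^(−n/2) exp(−SS/(2σ²)), so the posterior is Inverse-Gamma(α + n/2, β + SS/2) = Inverse-Gamma(8.5, 20.27).
The mode of Inverse-Gamma(a, b) is b/(a+1) = 20.27/9.5 ≈ 2.134.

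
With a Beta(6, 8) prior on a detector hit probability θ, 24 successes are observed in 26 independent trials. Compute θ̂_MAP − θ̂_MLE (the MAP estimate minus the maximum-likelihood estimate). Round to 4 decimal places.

MAP − MLE = -0.1599

Posterior is Beta(30, 10); MAP = (30−1)/(40−2) = 29/38 ≈ 0.76316.
MLE ignores the prior: θ̂_MLE = k/n = 24/26 ≈ 0.92308.
Difference = 29/38 − 24/26 = -79/494 ≈ -0.1599.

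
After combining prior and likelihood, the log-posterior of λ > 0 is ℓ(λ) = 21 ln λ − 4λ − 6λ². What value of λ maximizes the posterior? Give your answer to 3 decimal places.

ℓ'(λ) = 21/λ − 4 − 12λ. Setting this to zero and multiplying by λ: 12λ² + 4λ − 21 = 0.
λ = (−4 + √(4² + 4·12·21)) / (2·12) = (−4 + √1024) / 24 = (−4 + 32)/24 = 7/6.
ℓ''(λ) = −21/λ² − 12 < 0, confirming a maximum.

λ̂_MAP = 1.167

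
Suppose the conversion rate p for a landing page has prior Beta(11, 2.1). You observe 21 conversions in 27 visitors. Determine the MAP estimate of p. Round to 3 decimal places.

Prior: Beta(11, 2.1).
Data: 21 successes in 27 trials. The binomial likelihood contributes p^21(1−p)^6, so the posterior is Beta(11+21, 2.1+6) = Beta(32, 8.1).
For Beta(a, b) with a, b > 1 the mode is (a−1)/(a+b−2) = 31/38.1 ≈ 0.814.

p̂_MAP = 0.814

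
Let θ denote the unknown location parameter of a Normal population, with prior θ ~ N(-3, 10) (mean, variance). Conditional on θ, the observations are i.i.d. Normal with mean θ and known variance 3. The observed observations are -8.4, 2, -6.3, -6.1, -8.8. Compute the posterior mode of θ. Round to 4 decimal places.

θ̂_MAP = -5.3774

n = 5; x̄ = ((-8.4) + 2 + (-6.3) + (-6.1) + (-8.8))/5 = -27.6/5 = -5.52.
For a Normal prior and Normal likelihood with known variance, the posterior is Normal; its mode equals its mean, the precision-weighted average.
Prior precision 1/σ₀² = 1/10 = 0.1; data precision n/σ² = 5/3.
θ̂ = (0.1·(-3) + (5/3)·(-5.52)) / (0.1 + 5/3) = (-9.5)/(53/30) = -285/53 ≈ -5.3774.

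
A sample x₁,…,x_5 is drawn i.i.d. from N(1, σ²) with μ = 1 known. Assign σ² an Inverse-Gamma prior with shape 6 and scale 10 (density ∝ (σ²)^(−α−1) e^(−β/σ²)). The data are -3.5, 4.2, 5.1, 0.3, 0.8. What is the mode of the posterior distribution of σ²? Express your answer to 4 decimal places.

σ̂²_MAP = 3.5700

Sum of squared deviations about the known mean: SS = (-3.5−1)² + (4.2−1)² + (5.1−1)² + (0.3−1)² + (0.8−1)² = 47.83.
The Normal likelihood contributes (σ²)^(−n/2) exp(−SS/(2σ²)), so the posterior is Inverse-Gamma(α + n/2, β + SS/2) = Inverse-Gamma(8.5, 33.915).
The mode of Inverse-Gamma(a, b) is b/(a+1) = 33.915/9.5 ≈ 3.5700.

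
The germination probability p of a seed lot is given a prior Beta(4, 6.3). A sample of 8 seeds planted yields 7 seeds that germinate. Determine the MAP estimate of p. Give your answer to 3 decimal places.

p̂_MAP = 0.613

Prior: Beta(4, 6.3).
Data: 7 successes in 8 trials. The binomial likelihood contributes p^7(1−p)^1, so the posterior is Beta(4+7, 6.3+1) = Beta(11, 7.3).
For Beta(a, b) with a, b > 1 the mode is (a−1)/(a+b−2) = 10/16.3 ≈ 0.613.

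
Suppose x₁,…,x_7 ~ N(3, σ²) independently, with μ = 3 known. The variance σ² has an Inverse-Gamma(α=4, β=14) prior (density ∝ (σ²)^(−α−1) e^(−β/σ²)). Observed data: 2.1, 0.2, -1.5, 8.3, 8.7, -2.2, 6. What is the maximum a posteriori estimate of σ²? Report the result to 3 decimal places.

Sum of squared deviations about the known mean: SS = (2.1−3)² + (0.2−3)² + (-1.5−3)² + (8.3−3)² + (8.7−3)² + (-2.2−3)² + (6−3)² = 125.52.
The Normal likelihood contributes (σ²)^(−n/2) exp(−SS/(2σ²)), so the posterior is Inverse-Gamma(α + n/2, β + SS/2) = Inverse-Gamma(7.5, 76.76).
The mode of Inverse-Gamma(a, b) is b/(a+1) = 76.76/8.5 ≈ 9.031.

σ̂²_MAP = 9.031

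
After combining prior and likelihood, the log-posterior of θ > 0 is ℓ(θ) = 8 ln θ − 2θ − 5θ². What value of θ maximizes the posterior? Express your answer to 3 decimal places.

θ̂_MAP = 0.800

ℓ'(θ) = 8/θ − 2 − 10θ. Setting this to zero and multiplying by θ: 10θ² + 2θ − 8 = 0.
θ = (−2 + √(2² + 4·10·8)) / (2·10) = (−2 + √324) / 20 = (−2 + 18)/20 = 4/5.
ℓ''(θ) = −8/θ² − 10 < 0, confirming a maximum.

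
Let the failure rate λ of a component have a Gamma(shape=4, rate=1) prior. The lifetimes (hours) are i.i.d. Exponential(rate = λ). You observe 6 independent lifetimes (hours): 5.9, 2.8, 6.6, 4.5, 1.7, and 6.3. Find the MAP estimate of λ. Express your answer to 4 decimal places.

The Exponential(rate=λ) likelihood is ∝ λ^n e^(−λΣtᵢ). Here n = 6 and Σtᵢ = 5.9 + 2.8 + 6.6 + 4.5 + 1.7 + 6.3 = 27.8.
Posterior ∝ λ^3e^(−1λ) · λ^6e^(−27.8λ) = λ^9e^(−28.8λ), i.e. Gamma(10, 28.8).
Mode = (a−1)/b = 9/28.8 ≈ 0.3125.

λ̂_MAP = 0.3125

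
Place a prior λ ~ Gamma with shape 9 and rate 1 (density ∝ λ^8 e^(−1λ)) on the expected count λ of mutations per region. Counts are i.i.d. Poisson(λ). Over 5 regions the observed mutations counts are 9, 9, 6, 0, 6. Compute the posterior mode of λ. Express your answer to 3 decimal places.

λ̂_MAP = 6.333

Σxᵢ = 9+9+6+0+6 = 30, with n = 5.
Posterior ∝ λ^8e^(−1λ) · λ^30e^(−5λ) = λ^38e^(−6λ), i.e. Gamma(shape=39, rate=6).
The mode of a Gamma(a, b) with a ≥ 1 (shape–rate) is (a−1)/b = 38/6 ≈ 6.333.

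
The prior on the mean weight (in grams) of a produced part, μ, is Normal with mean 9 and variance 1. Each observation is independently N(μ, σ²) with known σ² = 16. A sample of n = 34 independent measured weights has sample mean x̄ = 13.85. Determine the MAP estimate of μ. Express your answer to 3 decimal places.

n = 34, x̄ = 13.85.
For a Normal prior and Normal likelihood with known variance, the posterior is Normal; its mode equals its mean, the precision-weighted average.
Prior precision 1/σ₀² = 1/1 = 1; data precision n/σ² = 34/16 = 2.125.
μ̂ = (1·9 + 2.125·13.85) / (1 + 2.125) = 38.43125/3.125 = 12.298.

μ̂_MAP = 12.298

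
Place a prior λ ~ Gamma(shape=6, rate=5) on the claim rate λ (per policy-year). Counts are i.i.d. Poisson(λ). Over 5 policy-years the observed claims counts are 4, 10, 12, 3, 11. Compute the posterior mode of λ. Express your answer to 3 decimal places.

Σxᵢ = 4+10+12+3+11 = 40, with n = 5.
Posterior ∝ λ^5e^(−5λ) · λ^40e^(−5λ) = λ^45e^(−10λ), i.e. Gamma(shape=46, rate=10).
The mode of a Gamma(a, b) with a ≥ 1 (shape–rate) is (a−1)/b = 45/10 ≈ 4.500.

λ̂_MAP = 4.500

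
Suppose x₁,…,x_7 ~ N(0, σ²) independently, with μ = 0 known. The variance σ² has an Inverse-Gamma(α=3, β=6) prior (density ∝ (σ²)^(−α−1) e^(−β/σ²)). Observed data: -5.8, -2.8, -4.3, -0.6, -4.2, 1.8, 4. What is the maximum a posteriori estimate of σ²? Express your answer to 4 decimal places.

Sum of squared deviations about the known mean: SS = (-5.8−0)² + (-2.8−0)² + (-4.3−0)² + (-0.6−0)² + (-4.2−0)² + (1.8−0)² + (4−0)² = 97.21.
The Normal likelihood contributes (σ²)^(−n/2) exp(−SS/(2σ²)), so the posterior is Inverse-Gamma(α + n/2, β + SS/2) = Inverse-Gamma(6.5, 54.605).
The mode of Inverse-Gamma(a, b) is b/(a+1) = 54.605/7.5 ≈ 7.2807.

σ̂²_MAP = 7.2807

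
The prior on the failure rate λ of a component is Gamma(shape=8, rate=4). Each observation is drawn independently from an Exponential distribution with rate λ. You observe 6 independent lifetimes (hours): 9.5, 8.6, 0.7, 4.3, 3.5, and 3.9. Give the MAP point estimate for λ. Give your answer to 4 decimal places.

The Exponential(rate=λ) likelihood is ∝ λ^n e^(−λΣtᵢ). Here n = 6 and Σtᵢ = 9.5 + 8.6 + 0.7 + 4.3 + 3.5 + 3.9 = 30.5.
Posterior ∝ λ^7e^(−4λ) · λ^6e^(−30.5λ) = λ^13e^(−34.5λ), i.e. Gamma(14, 34.5).
Mode = (a−1)/b = 13/34.5 ≈ 0.3768.

λ̂_MAP = 0.3768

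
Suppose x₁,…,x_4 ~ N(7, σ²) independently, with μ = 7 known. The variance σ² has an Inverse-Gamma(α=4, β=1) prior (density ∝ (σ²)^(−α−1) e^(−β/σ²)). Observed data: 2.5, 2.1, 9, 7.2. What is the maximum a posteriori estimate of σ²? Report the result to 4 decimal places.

σ̂²_MAP = 3.5929

Sum of squared deviations about the known mean: SS = (2.5−7)² + (2.1−7)² + (9−7)² + (7.2−7)² = 48.3.
The Normal likelihood contributes (σ²)^(−n/2) exp(−SS/(2σ²)), so the posterior is Inverse-Gamma(α + n/2, β + SS/2) = Inverse-Gamma(6, 25.15).
The mode of Inverse-Gamma(a, b) is b/(a+1) = 25.15/7 ≈ 3.5929.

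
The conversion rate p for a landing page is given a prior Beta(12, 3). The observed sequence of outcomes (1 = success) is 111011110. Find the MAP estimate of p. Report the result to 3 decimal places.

Prior: Beta(12, 3).
Data: 7 successes in 9 trials (from the sequence). The binomial likelihood contributes p^7(1−p)^2, so the posterior is Beta(12+7, 3+2) = Beta(19, 5).
For Beta(a, b) with a, b > 1 the mode is (a−1)/(a+b−2) = 18/22 ≈ 0.818.

p̂_MAP = 0.818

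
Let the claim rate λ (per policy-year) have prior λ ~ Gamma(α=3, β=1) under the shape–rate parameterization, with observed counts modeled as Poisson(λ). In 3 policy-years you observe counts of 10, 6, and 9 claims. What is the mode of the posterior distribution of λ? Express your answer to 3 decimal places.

Σxᵢ = 10+6+9 = 25, with n = 3.
Posterior ∝ λ^2e^(−1λ) · λ^25e^(−3λ) = λ^27e^(−4λ), i.e. Gamma(shape=28, rate=4).
The mode of a Gamma(a, b) with a ≥ 1 (shape–rate) is (a−1)/b = 27/4 ≈ 6.750.

λ̂_MAP = 6.750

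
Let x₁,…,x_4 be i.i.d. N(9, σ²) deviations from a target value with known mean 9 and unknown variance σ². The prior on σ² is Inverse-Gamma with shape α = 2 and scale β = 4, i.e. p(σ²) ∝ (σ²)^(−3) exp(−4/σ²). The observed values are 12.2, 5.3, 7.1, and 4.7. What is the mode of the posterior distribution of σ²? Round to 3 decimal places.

Sum of squared deviations about the known mean: SS = (12.2−9)² + (5.3−9)² + (7.1−9)² + (4.7−9)² = 46.03.
The Normal likelihood contributes (σ²)^(−n/2) exp(−SS/(2σ²)), so the posterior is Inverse-Gamma(α + n/2, β + SS/2) = Inverse-Gamma(4, 27.015).
The mode of Inverse-Gamma(a, b) is b/(a+1) = 27.015/5 ≈ 5.403.

σ̂²_MAP = 5.403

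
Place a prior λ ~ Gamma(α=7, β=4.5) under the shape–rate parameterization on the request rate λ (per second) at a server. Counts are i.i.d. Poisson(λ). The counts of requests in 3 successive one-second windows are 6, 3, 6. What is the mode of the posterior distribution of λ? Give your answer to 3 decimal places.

Σxᵢ = 6+3+6 = 15, with n = 3.
Posterior ∝ λ^6e^(−4.5λ) · λ^15e^(−3λ) = λ^21e^(−7.5λ), i.e. Gamma(shape=22, rate=7.5).
The mode of a Gamma(a, b) with a ≥ 1 (shape–rate) is (a−1)/b = 21/7.5 ≈ 2.800.

λ̂_MAP = 2.800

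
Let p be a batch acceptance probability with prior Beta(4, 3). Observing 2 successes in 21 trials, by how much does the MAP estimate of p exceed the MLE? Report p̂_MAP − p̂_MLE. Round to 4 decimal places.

Posterior is Beta(6, 22); MAP = (6−1)/(28−2) = 5/26 ≈ 0.19231.
MLE ignores the prior: p̂_MLE = k/n = 2/21 ≈ 0.09524.
Difference = 5/26 − 2/21 = 53/546 ≈ 0.0971.

MAP − MLE = 0.0971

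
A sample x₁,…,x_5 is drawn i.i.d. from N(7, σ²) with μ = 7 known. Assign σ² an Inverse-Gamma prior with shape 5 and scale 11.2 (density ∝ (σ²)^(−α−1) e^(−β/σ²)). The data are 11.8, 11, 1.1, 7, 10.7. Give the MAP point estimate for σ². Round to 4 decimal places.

Sum of squared deviations about the known mean: SS = (11.8−7)² + (11−7)² + (1.1−7)² + (7−7)² + (10.7−7)² = 87.54.
The Normal likelihood contributes (σ²)^(−n/2) exp(−SS/(2σ²)), so the posterior is Inverse-Gamma(α + n/2, β + SS/2) = Inverse-Gamma(7.5, 54.97).
The mode of Inverse-Gamma(a, b) is b/(a+1) = 54.97/8.5 ≈ 6.4671.

σ̂²_MAP = 6.4671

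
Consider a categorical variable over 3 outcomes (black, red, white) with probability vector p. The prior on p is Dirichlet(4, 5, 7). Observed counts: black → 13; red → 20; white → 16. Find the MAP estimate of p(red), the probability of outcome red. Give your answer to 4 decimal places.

The posterior is Dirichlet(αᵢ + nᵢ) = Dirichlet(17, 25, 23).
For a Dirichlet(a₁,…,a_K) with all aᵢ > 1, the mode has j-th component (aⱼ − 1)/(Σaᵢ − K).
Here Σaᵢ = 65 and K = 3, so p(red) = (25 − 1)/(65 − 3) = 24/62 ≈ 0.3871.

MAP estimate of p(red) = 0.3871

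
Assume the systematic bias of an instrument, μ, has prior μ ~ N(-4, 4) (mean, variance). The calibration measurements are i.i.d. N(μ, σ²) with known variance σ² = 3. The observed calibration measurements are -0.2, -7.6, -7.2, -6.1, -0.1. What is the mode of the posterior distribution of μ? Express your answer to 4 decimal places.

n = 5; x̄ = ((-0.2) + (-7.6) + (-7.2) + (-6.1) + (-0.1))/5 = -21.2/5 = -4.24.
For a Normal prior and Normal likelihood with known variance, the posterior is Normal; its mode equals its mean, the precision-weighted average.
Prior precision 1/σ₀² = 1/4 = 0.25; data precision n/σ² = 5/3.
μ̂ = (0.25·(-4) + (5/3)·(-4.24)) / (0.25 + 5/3) = (-121/15)/(23/12) = -484/115 ≈ -4.2087.

μ̂_MAP = -4.2087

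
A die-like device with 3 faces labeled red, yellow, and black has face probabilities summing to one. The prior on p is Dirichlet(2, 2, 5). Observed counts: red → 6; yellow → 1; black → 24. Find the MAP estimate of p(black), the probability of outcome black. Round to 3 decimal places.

The posterior is Dirichlet(αᵢ + nᵢ) = Dirichlet(8, 3, 29).
For a Dirichlet(a₁,…,a_K) with all aᵢ > 1, the mode has j-th component (aⱼ − 1)/(Σaᵢ − K).
Here Σaᵢ = 40 and K = 3, so p(black) = (29 − 1)/(40 − 3) = 28/37 ≈ 0.757.

MAP estimate of p(black) = 0.757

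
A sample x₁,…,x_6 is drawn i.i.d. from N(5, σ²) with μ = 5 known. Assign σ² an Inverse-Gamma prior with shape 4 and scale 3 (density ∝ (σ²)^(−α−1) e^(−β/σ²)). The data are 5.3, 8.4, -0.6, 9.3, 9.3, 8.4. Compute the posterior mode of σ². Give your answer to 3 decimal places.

σ̂²_MAP = 6.097

Sum of squared deviations about the known mean: SS = (5.3−5)² + (8.4−5)² + (-0.6−5)² + (9.3−5)² + (9.3−5)² + (8.4−5)² = 91.55.
The Normal likelihood contributes (σ²)^(−n/2) exp(−SS/(2σ²)), so the posterior is Inverse-Gamma(α + n/2, β + SS/2) = Inverse-Gamma(7, 48.775).
The mode of Inverse-Gamma(a, b) is b/(a+1) = 48.775/8 ≈ 6.097.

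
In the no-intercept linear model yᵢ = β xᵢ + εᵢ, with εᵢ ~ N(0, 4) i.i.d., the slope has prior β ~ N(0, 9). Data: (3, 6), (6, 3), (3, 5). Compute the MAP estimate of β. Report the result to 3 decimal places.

log p(β | y) = −Σ(yᵢ − βxᵢ)²/(2·4) − β²/(2·9) + const.
Setting the derivative to zero: Σxᵢ(yᵢ − βxᵢ)/4 − β/9 = 0, so β = Σxᵢyᵢ / (Σxᵢ² + σ²/τ²).
Σxᵢyᵢ = 3·6 + 6·3 + 3·5 = 51; Σxᵢ² = 54; σ²/τ² = 4/9.
β̂_MAP = 51 / (54 + 4/9) = 51/(490/9) = 459/490 ≈ 0.937.

β̂_MAP = 0.937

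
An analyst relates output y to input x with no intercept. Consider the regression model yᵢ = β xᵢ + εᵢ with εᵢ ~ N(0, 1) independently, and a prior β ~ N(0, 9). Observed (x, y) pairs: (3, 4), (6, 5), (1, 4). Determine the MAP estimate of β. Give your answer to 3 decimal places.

β̂_MAP = 0.998

log p(β | y) = −Σ(yᵢ − βxᵢ)²/(2·1) − β²/(2·9) + const.
Setting the derivative to zero: Σxᵢ(yᵢ − βxᵢ)/1 − β/9 = 0, so β = Σxᵢyᵢ / (Σxᵢ² + σ²/τ²).
Σxᵢyᵢ = 3·4 + 6·5 + 1·4 = 46; Σxᵢ² = 46; σ²/τ² = 1/9.
β̂_MAP = 46 / (46 + 1/9) = 46/(415/9) = 414/415 ≈ 0.998.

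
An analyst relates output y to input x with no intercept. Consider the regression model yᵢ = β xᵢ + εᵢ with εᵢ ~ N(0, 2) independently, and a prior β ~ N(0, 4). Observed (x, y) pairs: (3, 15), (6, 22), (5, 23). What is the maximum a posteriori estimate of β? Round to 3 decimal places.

log p(β | y) = −Σ(yᵢ − βxᵢ)²/(2·2) − β²/(2·4) + const.
Setting the derivative to zero: Σxᵢ(yᵢ − βxᵢ)/2 − β/4 = 0, so β = Σxᵢyᵢ / (Σxᵢ² + σ²/τ²).
Σxᵢyᵢ = 3·15 + 6·22 + 5·23 = 292; Σxᵢ² = 70; σ²/τ² = 0.5.
β̂_MAP = 292 / (70 + 0.5) = 292/70.5 ≈ 4.142.

β̂_MAP = 4.142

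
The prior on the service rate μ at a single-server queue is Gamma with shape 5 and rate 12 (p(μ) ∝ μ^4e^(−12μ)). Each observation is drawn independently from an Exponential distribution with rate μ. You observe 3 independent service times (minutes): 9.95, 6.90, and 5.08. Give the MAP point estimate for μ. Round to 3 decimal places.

The Exponential(rate=μ) likelihood is ∝ μ^n e^(−μΣtᵢ). Here n = 3 and Σtᵢ = 9.95 + 6.90 + 5.08 = 21.93.
Posterior ∝ μ^4e^(−12μ) · μ^3e^(−21.93μ) = μ^7e^(−33.93μ), i.e. Gamma(8, 33.93).
Mode = (a−1)/b = 7/33.93 ≈ 0.206.

μ̂_MAP = 0.206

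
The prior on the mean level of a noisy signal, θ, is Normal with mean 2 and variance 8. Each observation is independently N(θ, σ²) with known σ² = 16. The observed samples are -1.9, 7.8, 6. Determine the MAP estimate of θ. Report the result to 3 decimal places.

n = 3; x̄ = ((-1.9) + 7.8 + 6)/3 = 11.9/3 = 119/30 ≈ 3.9667.
For a Normal prior and Normal likelihood with known variance, the posterior is Normal; its mode equals its mean, the precision-weighted average.
Prior precision 1/σ₀² = 1/8 = 0.125; data precision n/σ² = 3/16 = 0.1875.
θ̂ = (0.125·2 + 0.1875·(119/30)) / (0.125 + 0.1875) = 0.99375/0.3125 = 3.180.

θ̂_MAP = 3.180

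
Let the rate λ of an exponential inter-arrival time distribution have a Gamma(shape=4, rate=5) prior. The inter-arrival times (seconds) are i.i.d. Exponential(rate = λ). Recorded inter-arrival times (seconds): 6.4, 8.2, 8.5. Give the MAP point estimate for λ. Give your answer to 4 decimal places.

The Exponential(rate=λ) likelihood is ∝ λ^n e^(−λΣtᵢ). Here n = 3 and Σtᵢ = 6.4 + 8.2 + 8.5 = 23.1.
Posterior ∝ λ^3e^(−5λ) · λ^3e^(−23.1λ) = λ^6e^(−28.1λ), i.e. Gamma(7, 28.1).
Mode = (a−1)/b = 6/28.1 ≈ 0.2135.

λ̂_MAP = 0.2135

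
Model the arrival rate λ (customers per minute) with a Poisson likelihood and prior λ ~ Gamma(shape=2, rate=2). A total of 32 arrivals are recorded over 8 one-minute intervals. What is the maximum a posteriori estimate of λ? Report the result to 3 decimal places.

λ̂_MAP = 3.300

Σxᵢ = 32, n = 8.
Posterior ∝ λe^(−2λ) · λ^32e^(−8λ) = λ^33e^(−10λ), i.e. Gamma(shape=34, rate=10).
The mode of a Gamma(a, b) with a ≥ 1 (shape–rate) is (a−1)/b = 33/10 ≈ 3.300.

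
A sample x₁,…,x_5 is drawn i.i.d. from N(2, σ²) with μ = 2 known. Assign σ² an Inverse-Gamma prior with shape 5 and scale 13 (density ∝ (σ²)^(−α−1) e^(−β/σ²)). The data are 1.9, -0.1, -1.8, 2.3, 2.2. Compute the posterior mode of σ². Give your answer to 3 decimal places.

Sum of squared deviations about the known mean: SS = (1.9−2)² + (-0.1−2)² + (-1.8−2)² + (2.3−2)² + (2.2−2)² = 18.99.
The Normal likelihood contributes (σ²)^(−n/2) exp(−SS/(2σ²)), so the posterior is Inverse-Gamma(α + n/2, β + SS/2) = Inverse-Gamma(7.5, 22.495).
The mode of Inverse-Gamma(a, b) is b/(a+1) = 22.495/8.5 ≈ 2.646.

σ̂²_MAP = 2.646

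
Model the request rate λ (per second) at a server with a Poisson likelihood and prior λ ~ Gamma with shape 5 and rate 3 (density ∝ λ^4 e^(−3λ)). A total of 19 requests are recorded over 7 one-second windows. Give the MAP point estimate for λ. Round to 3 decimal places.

Σxᵢ = 19, n = 7.
Posterior ∝ λ^4e^(−3λ) · λ^19e^(−7λ) = λ^23e^(−10λ), i.e. Gamma(shape=24, rate=10).
The mode of a Gamma(a, b) with a ≥ 1 (shape–rate) is (a−1)/b = 23/10 ≈ 2.300.

λ̂_MAP = 2.300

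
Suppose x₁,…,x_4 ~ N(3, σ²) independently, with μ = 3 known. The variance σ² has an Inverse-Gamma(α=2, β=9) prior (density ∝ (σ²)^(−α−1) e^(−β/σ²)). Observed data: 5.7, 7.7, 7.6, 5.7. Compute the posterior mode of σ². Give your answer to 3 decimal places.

σ̂²_MAP = 7.583

Sum of squared deviations about the known mean: SS = (5.7−3)² + (7.7−3)² + (7.6−3)² + (5.7−3)² = 57.83.
The Normal likelihood contributes (σ²)^(−n/2) exp(−SS/(2σ²)), so the posterior is Inverse-Gamma(α + n/2, β + SS/2) = Inverse-Gamma(4, 37.915).
The mode of Inverse-Gamma(a, b) is b/(a+1) = 37.915/5 ≈ 7.583.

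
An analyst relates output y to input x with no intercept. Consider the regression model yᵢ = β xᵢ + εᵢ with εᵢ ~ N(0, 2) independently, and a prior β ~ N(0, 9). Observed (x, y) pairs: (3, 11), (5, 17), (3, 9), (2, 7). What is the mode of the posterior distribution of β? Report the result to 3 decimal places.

log p(β | y) = −Σ(yᵢ − βxᵢ)²/(2·2) − β²/(2·9) + const.
Setting the derivative to zero: Σxᵢ(yᵢ − βxᵢ)/2 − β/9 = 0, so β = Σxᵢyᵢ / (Σxᵢ² + σ²/τ²).
Σxᵢyᵢ = 3·11 + 5·17 + 3·9 + 2·7 = 159; Σxᵢ² = 47; σ²/τ² = 2/9.
β̂_MAP = 159 / (47 + 2/9) = 159/(425/9) = 1431/425 ≈ 3.367.

β̂_MAP = 3.367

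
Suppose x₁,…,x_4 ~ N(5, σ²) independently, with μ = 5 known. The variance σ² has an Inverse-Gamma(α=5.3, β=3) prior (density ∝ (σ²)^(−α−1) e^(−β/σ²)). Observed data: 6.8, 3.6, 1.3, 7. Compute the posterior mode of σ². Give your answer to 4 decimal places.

σ̂²_MAP = 1.7404

Sum of squared deviations about the known mean: SS = (6.8−5)² + (3.6−5)² + (1.3−5)² + (7−5)² = 22.89.
The Normal likelihood contributes (σ²)^(−n/2) exp(−SS/(2σ²)), so the posterior is Inverse-Gamma(α + n/2, β + SS/2) = Inverse-Gamma(7.3, 14.445).
The mode of Inverse-Gamma(a, b) is b/(a+1) = 14.445/8.3 ≈ 1.7404.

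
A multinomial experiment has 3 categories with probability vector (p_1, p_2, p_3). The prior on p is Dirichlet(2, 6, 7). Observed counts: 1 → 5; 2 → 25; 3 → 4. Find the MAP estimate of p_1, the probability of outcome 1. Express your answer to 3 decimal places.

MAP estimate: 0.130

The posterior is Dirichlet(αᵢ + nᵢ) = Dirichlet(7, 31, 11).
For a Dirichlet(a₁,…,a_K) with all aᵢ > 1, the mode has j-th component (aⱼ − 1)/(Σaᵢ − K).
Here Σaᵢ = 49 and K = 3, so p_1 = (7 − 1)/(49 − 3) = 6/46 ≈ 0.130.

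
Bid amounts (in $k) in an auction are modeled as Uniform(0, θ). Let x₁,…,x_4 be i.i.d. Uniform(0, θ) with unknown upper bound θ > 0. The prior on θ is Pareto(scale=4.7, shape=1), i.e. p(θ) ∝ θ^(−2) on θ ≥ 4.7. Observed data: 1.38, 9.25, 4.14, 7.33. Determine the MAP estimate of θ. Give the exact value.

The Uniform(0, θ) likelihood is θ^(−n) for θ ≥ max(xᵢ), zero otherwise. Here max(xᵢ) = 9.25.
Posterior ∝ θ^(−2) · θ^(−4) = θ^(−6) on θ ≥ max(4.7, 9.25) = 9.25.
This density is strictly decreasing in θ, so the posterior mode lies at the lower boundary of the support.

θ̂_MAP = 9.25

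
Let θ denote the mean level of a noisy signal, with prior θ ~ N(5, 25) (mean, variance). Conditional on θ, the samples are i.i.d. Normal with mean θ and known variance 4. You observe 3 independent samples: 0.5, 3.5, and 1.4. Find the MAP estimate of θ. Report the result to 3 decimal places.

θ̂_MAP = 1.962

n = 3; x̄ = (0.5 + 3.5 + 1.4)/3 = 5.4/3 = 1.8.
For a Normal prior and Normal likelihood with known variance, the posterior is Normal; its mode equals its mean, the precision-weighted average.
Prior precision 1/σ₀² = 1/25 = 0.04; data precision n/σ² = 3/4 = 0.75.
θ̂ = (0.04·5 + 0.75·1.8) / (0.04 + 0.75) = 1.55/0.79 = 155/79 ≈ 1.962.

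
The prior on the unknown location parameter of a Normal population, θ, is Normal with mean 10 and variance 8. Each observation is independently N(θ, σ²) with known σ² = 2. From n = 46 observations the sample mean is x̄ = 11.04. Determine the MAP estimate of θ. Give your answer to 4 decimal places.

θ̂_MAP = 11.0344

n = 46, x̄ = 11.04.
For a Normal prior and Normal likelihood with known variance, the posterior is Normal; its mode equals its mean, the precision-weighted average.
Prior precision 1/σ₀² = 1/8 = 0.125; data precision n/σ² = 46/2 = 23.
θ̂ = (0.125·10 + 23·11.04) / (0.125 + 23) = 255.17/23.125 = 51034/4625 ≈ 11.0344.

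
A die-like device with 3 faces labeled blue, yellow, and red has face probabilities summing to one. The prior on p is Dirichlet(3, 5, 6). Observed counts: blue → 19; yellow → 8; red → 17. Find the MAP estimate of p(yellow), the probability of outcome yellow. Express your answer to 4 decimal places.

MAP estimate of p(yellow) = 0.2182

The posterior is Dirichlet(αᵢ + nᵢ) = Dirichlet(22, 13, 23).
For a Dirichlet(a₁,…,a_K) with all aᵢ > 1, the mode has j-th component (aⱼ − 1)/(Σaᵢ − K).
Here Σaᵢ = 58 and K = 3, so p(yellow) = (13 − 1)/(58 − 3) = 12/55 ≈ 0.2182.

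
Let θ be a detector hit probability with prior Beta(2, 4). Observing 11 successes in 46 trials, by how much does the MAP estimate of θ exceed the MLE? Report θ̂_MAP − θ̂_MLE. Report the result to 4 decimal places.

Posterior is Beta(13, 39); MAP = (13−1)/(52−2) = 12/50 ≈ 0.24000.
MLE ignores the prior: θ̂_MLE = k/n = 11/46 ≈ 0.23913.
Difference = 12/50 − 11/46 = 1/1150 ≈ 0.0009.

MAP − MLE = 0.0009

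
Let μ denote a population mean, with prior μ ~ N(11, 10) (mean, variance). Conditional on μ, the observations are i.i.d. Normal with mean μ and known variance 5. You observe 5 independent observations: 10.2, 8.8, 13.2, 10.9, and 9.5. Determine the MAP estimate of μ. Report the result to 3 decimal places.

μ̂_MAP = 10.564

n = 5; x̄ = (10.2 + 8.8 + 13.2 + 10.9 + 9.5)/5 = 52.6/5 = 10.52.
For a Normal prior and Normal likelihood with known variance, the posterior is Normal; its mode equals its mean, the precision-weighted average.
Prior precision 1/σ₀² = 1/10 = 0.1; data precision n/σ² = 5/5 = 1.
μ̂ = (0.1·11 + 1·10.52) / (0.1 + 1) = 11.62/1.1 = 581/55 ≈ 10.564.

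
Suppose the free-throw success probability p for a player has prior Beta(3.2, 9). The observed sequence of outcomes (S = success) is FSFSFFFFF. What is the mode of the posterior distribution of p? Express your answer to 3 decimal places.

Prior: Beta(3.2, 9).
Data: 2 successes in 9 trials (from the sequence). The binomial likelihood contributes p^2(1−p)^7, so the posterior is Beta(3.2+2, 9+7) = Beta(5.2, 16).
For Beta(a, b) with a, b > 1 the mode is (a−1)/(a+b−2) = 4.2/19.2 ≈ 0.219.

p̂_MAP = 0.219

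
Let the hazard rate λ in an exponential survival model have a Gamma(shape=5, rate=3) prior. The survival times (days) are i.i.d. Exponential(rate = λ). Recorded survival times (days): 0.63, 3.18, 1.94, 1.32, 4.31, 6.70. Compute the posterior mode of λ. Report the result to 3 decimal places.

The Exponential(rate=λ) likelihood is ∝ λ^n e^(−λΣtᵢ). Here n = 6 and Σtᵢ = 0.63 + 3.18 + 1.94 + 1.32 + 4.31 + 6.70 = 18.08.
Posterior ∝ λ^4e^(−3λ) · λ^6e^(−18.08λ) = λ^10e^(−21.08λ), i.e. Gamma(11, 21.08).
Mode = (a−1)/b = 10/21.08 ≈ 0.474.

λ̂_MAP = 0.474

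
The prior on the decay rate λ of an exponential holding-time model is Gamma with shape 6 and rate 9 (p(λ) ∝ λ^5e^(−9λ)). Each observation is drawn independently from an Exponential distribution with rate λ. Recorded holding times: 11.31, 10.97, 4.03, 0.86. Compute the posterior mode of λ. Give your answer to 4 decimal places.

The Exponential(rate=λ) likelihood is ∝ λ^n e^(−λΣtᵢ). Here n = 4 and Σtᵢ = 11.31 + 10.97 + 4.03 + 0.86 = 27.17.
Posterior ∝ λ^5e^(−9λ) · λ^4e^(−27.17λ) = λ^9e^(−36.17λ), i.e. Gamma(10, 36.17).
Mode = (a−1)/b = 9/36.17 ≈ 0.2488.

λ̂_MAP = 0.2488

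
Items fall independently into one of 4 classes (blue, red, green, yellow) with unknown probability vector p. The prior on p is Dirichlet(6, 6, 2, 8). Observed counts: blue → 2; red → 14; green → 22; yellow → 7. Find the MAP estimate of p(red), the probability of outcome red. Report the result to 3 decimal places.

MAP estimate of p(red) = 0.302

The posterior is Dirichlet(αᵢ + nᵢ) = Dirichlet(8, 20, 24, 15).
For a Dirichlet(a₁,…,a_K) with all aᵢ > 1, the mode has j-th component (aⱼ − 1)/(Σaᵢ − K).
Here Σaᵢ = 67 and K = 4, so p(red) = (20 − 1)/(67 − 4) = 19/63 ≈ 0.302.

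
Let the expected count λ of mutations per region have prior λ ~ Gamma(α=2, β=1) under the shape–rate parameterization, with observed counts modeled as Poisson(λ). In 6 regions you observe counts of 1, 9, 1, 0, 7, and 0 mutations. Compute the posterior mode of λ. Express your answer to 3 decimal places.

λ̂_MAP = 2.714

Σxᵢ = 1+9+1+0+7+0 = 18, with n = 6.
Posterior ∝ λe^(−1λ) · λ^18e^(−6λ) = λ^19e^(−7λ), i.e. Gamma(shape=20, rate=7).
The mode of a Gamma(a, b) with a ≥ 1 (shape–rate) is (a−1)/b = 19/7 ≈ 2.714.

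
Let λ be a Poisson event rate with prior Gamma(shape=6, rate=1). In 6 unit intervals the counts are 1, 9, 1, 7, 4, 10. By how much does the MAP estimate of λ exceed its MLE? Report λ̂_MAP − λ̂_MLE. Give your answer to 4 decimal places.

Σxᵢ = 32. Posterior is Gamma(38, 7); MAP = (38−1)/7 = 37/7 ≈ 5.28571.
MLE = x̄ = 32/6 ≈ 5.33333.
Difference = 37/7 − 32/6 = -1/21 ≈ -0.0476.

MAP − MLE = -0.0476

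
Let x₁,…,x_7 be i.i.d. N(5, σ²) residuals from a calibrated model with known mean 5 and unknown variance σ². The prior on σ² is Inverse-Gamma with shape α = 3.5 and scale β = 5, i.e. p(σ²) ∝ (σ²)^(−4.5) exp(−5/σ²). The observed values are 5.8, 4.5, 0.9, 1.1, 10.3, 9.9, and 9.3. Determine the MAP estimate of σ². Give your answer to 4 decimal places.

σ̂²_MAP = 7.0938

Sum of squared deviations about the known mean: SS = (5.8−5)² + (4.5−5)² + (0.9−5)² + (1.1−5)² + (10.3−5)² + (9.9−5)² + (9.3−5)² = 103.5.
The Normal likelihood contributes (σ²)^(−n/2) exp(−SS/(2σ²)), so the posterior is Inverse-Gamma(α + n/2, β + SS/2) = Inverse-Gamma(7, 56.75).
The mode of Inverse-Gamma(a, b) is b/(a+1) = 56.75/8 ≈ 7.0938.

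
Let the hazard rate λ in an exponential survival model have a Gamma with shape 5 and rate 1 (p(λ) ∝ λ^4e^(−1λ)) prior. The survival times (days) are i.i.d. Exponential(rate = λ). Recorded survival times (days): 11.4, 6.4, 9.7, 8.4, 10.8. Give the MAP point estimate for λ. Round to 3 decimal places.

λ̂_MAP = 0.189

The Exponential(rate=λ) likelihood is ∝ λ^n e^(−λΣtᵢ). Here n = 5 and Σtᵢ = 11.4 + 6.4 + 9.7 + 8.4 + 10.8 = 46.7.
Posterior ∝ λ^4e^(−1λ) · λ^5e^(−46.7λ) = λ^9e^(−47.7λ), i.e. Gamma(10, 47.7).
Mode = (a−1)/b = 9/47.7 ≈ 0.189.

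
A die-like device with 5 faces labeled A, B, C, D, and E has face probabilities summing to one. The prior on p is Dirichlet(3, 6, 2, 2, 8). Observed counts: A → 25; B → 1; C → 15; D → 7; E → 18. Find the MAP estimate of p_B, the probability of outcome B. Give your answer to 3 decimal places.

MAP estimate of p_B = 0.073

The posterior is Dirichlet(αᵢ + nᵢ) = Dirichlet(28, 7, 17, 9, 26).
For a Dirichlet(a₁,…,a_K) with all aᵢ > 1, the mode has j-th component (aⱼ − 1)/(Σaᵢ − K).
Here Σaᵢ = 87 and K = 5, so p_B = (7 − 1)/(87 − 5) = 6/82 ≈ 0.073.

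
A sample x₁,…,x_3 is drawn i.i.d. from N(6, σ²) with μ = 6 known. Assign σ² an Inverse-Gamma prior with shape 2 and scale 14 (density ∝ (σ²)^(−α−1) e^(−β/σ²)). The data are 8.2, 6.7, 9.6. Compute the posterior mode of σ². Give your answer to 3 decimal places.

σ̂²_MAP = 5.143

Sum of squared deviations about the known mean: SS = (8.2−6)² + (6.7−6)² + (9.6−6)² = 18.29.
The Normal likelihood contributes (σ²)^(−n/2) exp(−SS/(2σ²)), so the posterior is Inverse-Gamma(α + n/2, β + SS/2) = Inverse-Gamma(3.5, 23.145).
The mode of Inverse-Gamma(a, b) is b/(a+1) = 23.145/4.5 ≈ 5.143.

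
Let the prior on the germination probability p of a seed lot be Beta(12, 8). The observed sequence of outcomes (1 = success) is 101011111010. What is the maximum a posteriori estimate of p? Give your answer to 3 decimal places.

p̂_MAP = 0.633

Prior: Beta(12, 8).
Data: 8 successes in 12 trials (from the sequence). The binomial likelihood contributes p^8(1−p)^4, so the posterior is Beta(12+8, 8+4) = Beta(20, 12).
For Beta(a, b) with a, b > 1 the mode is (a−1)/(a+b−2) = 19/30 ≈ 0.633.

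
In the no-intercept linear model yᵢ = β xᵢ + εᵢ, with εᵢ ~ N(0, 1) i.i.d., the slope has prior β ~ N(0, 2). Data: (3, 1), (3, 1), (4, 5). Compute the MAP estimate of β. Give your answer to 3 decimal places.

β̂_MAP = 0.754

log p(β | y) = −Σ(yᵢ − βxᵢ)²/(2·1) − β²/(2·2) + const.
Setting the derivative to zero: Σxᵢ(yᵢ − βxᵢ)/1 − β/2 = 0, so β = Σxᵢyᵢ / (Σxᵢ² + σ²/τ²).
Σxᵢyᵢ = 3·1 + 3·1 + 4·5 = 26; Σxᵢ² = 34; σ²/τ² = 0.5.
β̂_MAP = 26 / (34 + 0.5) = 26/34.5 ≈ 0.754.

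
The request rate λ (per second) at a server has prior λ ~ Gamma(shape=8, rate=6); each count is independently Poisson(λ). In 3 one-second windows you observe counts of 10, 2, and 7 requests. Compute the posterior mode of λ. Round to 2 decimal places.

Σxᵢ = 10+2+7 = 19, with n = 3.
Posterior ∝ λ^7e^(−6λ) · λ^19e^(−3λ) = λ^26e^(−9λ), i.e. Gamma(shape=27, rate=9).
The mode of a Gamma(a, b) with a ≥ 1 (shape–rate) is (a−1)/b = 26/9 ≈ 2.89.

λ̂_MAP = 2.89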